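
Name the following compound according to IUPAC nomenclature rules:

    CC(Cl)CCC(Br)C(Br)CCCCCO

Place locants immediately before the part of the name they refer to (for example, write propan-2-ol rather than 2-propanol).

The longest carbon chain that includes the –OH group has 11 carbons, so the parent hydride is undecane.
The highest-priority functional group is an alcohol (–OH), so the name ends in -ol.
Number the chain so that numbering from this end puts the hydroxyl group at C-1 rather than C-11.
With this numbering: the hydroxyl at C-1; bromo groups at C-6 and C-7; a chloro group at C-10.
Prefixes are listed alphabetically: bromo, chloro.
Putting it together: 6,7-dibromo-10-chloroundecan-1-ol.

6,7-dibromo-10-chloroundecan-1-ol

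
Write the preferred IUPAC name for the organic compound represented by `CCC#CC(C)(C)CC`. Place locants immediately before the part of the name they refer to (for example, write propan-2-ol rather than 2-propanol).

The longest carbon chain that includes the multiple bond has 7 carbons, so the parent hydride is heptane.
There is one C≡C triple bond, indicated by the ending -yne.
Number the chain so that numbering from this end puts the triple bond at C-3 rather than C-4.
That gives the triple bond between C-3 and C-4; two methyl groups at C-5.
Putting it together: 5,5-dimethylhept-3-yne.

5,5-dimethylhept-3-yne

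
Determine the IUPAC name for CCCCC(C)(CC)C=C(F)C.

Counting along the main chain through the multiple bond gives 8 carbons: the parent is octane.
A C=C double bond in the chain gives the infix -ene-.
Choose the numbering such that numbering from this end puts the double bond at C-2 rather than C-6.
With this numbering: the double bond between C-2 and C-3; an ethyl group at C-4; a fluoro group at C-2; a methyl group at C-4.
Prefixes are listed alphabetically: ethyl, fluoro, methyl.
Putting it together: 4-ethyl-2-fluoro-4-methyloct-2-ene.

4-ethyl-2-fluoro-4-methyloct-2-ene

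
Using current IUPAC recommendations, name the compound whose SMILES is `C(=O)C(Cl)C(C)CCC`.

2-chloro-3-methylhexanal

Counting along the main chain through the –CHO group gives 6 carbons: the parent is hexane.
An aldehyde (terminal –CHO) is the principal characteristic group, giving the suffix -al.
The numbering direction is chosen so that the aldehyde carbon is C-1 by definition.
That gives a chloro group at C-2; a methyl group at C-3.
Substituent prefixes are cited in alphabetical order (multiplying prefixes like di-/tri- are ignored for ordering).
Putting it together: 2-chloro-3-methylhexanal.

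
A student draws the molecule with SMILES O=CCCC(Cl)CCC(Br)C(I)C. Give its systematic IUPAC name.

7-bromo-4-chloro-8-iodononanal

The longest carbon chain that includes the –CHO group has 9 carbons, so the parent hydride is nonane.
An aldehyde (terminal –CHO) is the principal characteristic group, giving the suffix -al.
Choose the numbering such that the aldehyde carbon is C-1 by definition.
With this numbering: a bromo group at C-7; a chloro group at C-4; an iodo group at C-8.
The substituents are ordered alphabetically, ignoring any di-/tri- multipliers.
The name is 7-bromo-4-chloro-8-iodononanal.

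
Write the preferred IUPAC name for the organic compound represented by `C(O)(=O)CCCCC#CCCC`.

The longest chain bearing the –COOH group and the multiple bond is 10 carbons long (decane).
A carboxylic acid (terminal –COOH) is the principal characteristic group, giving the suffix -oic acid.
A C≡C triple bond in the chain gives the infix -yne-.
The numbering direction is chosen so that the carboxylic acid carbon is C-1 by definition.
That gives the triple bond between C-6 and C-7.
Assembling the pieces gives dec-6-ynoic acid.

dec-6-ynoic acid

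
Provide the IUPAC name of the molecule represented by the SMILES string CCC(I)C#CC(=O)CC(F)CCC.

8-fluoro-3-iodoundec-4-yn-6-one

The longest chain bearing the carbonyl and the multiple bond is 11 carbons long (undecane).
The highest-priority functional group is a ketone (C=O on an internal carbon), so the name ends in -one.
The chain contains a C≡C triple bond, so the unsaturation ending is -yne.
The numbering direction is chosen so that numbering from this end puts the triple bond at C-4 rather than C-7.
With this numbering: the carbonyl at C-6; the triple bond between C-4 and C-5; a fluoro group at C-8; an iodo group at C-3.
The substituents are ordered alphabetically, ignoring any di-/tri- multipliers.
Assembling the pieces gives 8-fluoro-3-iodoundec-4-yn-6-one.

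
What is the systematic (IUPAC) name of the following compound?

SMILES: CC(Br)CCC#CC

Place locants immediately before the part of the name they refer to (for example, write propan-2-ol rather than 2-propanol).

Counting along the main chain through the multiple bond gives 7 carbons: the parent is heptane.
The chain contains a C≡C triple bond, so the unsaturation ending is -yne.
Choose the numbering such that numbering from this end puts the triple bond at C-2 rather than C-5.
This places the triple bond between C-2 and C-3; a bromo group at C-6.
The name is 6-bromohept-2-yne.

6-bromohept-2-yne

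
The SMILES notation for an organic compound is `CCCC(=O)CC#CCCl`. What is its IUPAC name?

8-chlorooct-6-yn-4-one

Counting along the main chain through the carbonyl and the multiple bond gives 8 carbons: the parent is octane.
The highest-priority functional group is a ketone (C=O on an internal carbon), so the name ends in -one.
There is one C≡C triple bond, indicated by the ending -yne.
Number the chain so that numbering from this end puts the carbonyl group at C-4 rather than C-5.
This places the carbonyl at C-4; the triple bond between C-6 and C-7; a chloro group at C-8.
Putting it together: 8-chlorooct-6-yn-4-one.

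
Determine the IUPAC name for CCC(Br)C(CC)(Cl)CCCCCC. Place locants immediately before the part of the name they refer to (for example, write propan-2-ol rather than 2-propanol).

3-bromo-4-chloro-4-ethyldecane

The longest continuous carbon chain has 10 atoms, so the parent hydride is decane.
The numbering direction is chosen so that the substituent locant set {3,4,4} is lower than {7,7,8} at the first point of difference.
This places a bromo group at C-3; a chloro group at C-4; an ethyl group at C-4.
Prefixes are listed alphabetically: bromo, chloro, ethyl.
Putting it together: 3-bromo-4-chloro-4-ethyldecane.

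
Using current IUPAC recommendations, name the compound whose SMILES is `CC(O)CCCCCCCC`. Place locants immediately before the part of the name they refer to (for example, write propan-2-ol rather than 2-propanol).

Counting along the main chain through the –OH group gives 10 carbons: the parent is decane.
The principal characteristic group is an alcohol (–OH), named with the suffix -ol.
The numbering direction is chosen so that numbering from this end puts the hydroxyl group at C-2 rather than C-9.
This places the hydroxyl at C-2.
The name is decan-2-ol.

decan-2-ol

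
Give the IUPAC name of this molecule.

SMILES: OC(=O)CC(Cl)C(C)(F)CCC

Counting along the main chain through the –COOH group gives 7 carbons: the parent is heptane.
A carboxylic acid (terminal –COOH) is the principal characteristic group, giving the suffix -oic acid.
Choose the numbering such that the carboxylic acid carbon is C-1 by definition.
That gives a chloro group at C-3; a fluoro group at C-4; a methyl group at C-4.
Substituent prefixes are cited in alphabetical order (multiplying prefixes like di-/tri- are ignored for ordering).
Assembling the pieces gives 3-chloro-4-fluoro-4-methylheptanoic acid.

3-chloro-4-fluoro-4-methylheptanoic acid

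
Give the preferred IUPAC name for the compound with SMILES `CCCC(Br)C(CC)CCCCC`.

4-bromo-5-ethyldecane

The parent chain contains 10 carbons (decane).
Number the chain so that the substituent locant set {4,5} is lower than {6,7} at the first point of difference.
With this numbering: a bromo group at C-4; an ethyl group at C-5.
Prefixes are listed alphabetically: bromo, ethyl.
Assembling the pieces gives 4-bromo-5-ethyldecane.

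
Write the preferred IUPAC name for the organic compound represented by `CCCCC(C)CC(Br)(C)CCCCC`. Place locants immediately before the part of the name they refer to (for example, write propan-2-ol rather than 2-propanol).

7-bromo-5,7-dimethyldodecane

The longest carbon chain is 12 atoms: the parent is dodecane.
Number the chain so that the substituent locant set {5,7,7} is lower than {6,6,8} at the first point of difference.
With this numbering: a bromo group at C-7; methyl groups at C-5 and C-7.
The substituents are ordered alphabetically, ignoring any di-/tri- multipliers.
Assembling the pieces gives 7-bromo-5,7-dimethyldodecane.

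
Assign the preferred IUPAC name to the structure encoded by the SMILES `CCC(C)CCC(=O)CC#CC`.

The longest carbon chain that includes the carbonyl and the multiple bond has 10 carbons, so the parent hydride is decane.
A ketone (C=O on an internal carbon) is the principal characteristic group, giving the suffix -one.
The chain contains a C≡C triple bond, so the unsaturation ending is -yne.
The numbering direction is chosen so that numbering from this end puts the carbonyl group at C-5 rather than C-6.
This places the carbonyl at C-5; the triple bond between C-2 and C-3; a methyl group at C-8.
The name is 8-methyldec-2-yn-5-one.

8-methyldec-2-yn-5-one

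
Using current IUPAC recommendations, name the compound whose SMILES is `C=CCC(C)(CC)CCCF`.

4-ethyl-7-fluoro-4-methylhept-1-ene

The longest chain bearing the multiple bond is 7 carbons long (heptane).
The chain contains a C=C double bond, so the unsaturation ending is -ene.
Number the chain so that numbering from this end puts the double bond at C-1 rather than C-6.
This places the double bond between C-1 and C-2; an ethyl group at C-4; a fluoro group at C-7; a methyl group at C-4.
Substituent prefixes are cited in alphabetical order (multiplying prefixes like di-/tri- are ignored for ordering).
Putting it together: 4-ethyl-7-fluoro-4-methylhept-1-ene.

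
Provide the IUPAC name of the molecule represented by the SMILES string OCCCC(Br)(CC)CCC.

4-bromo-4-ethylheptan-1-ol

The longest carbon chain that includes the –OH group has 7 carbons, so the parent hydride is heptane.
The principal characteristic group is an alcohol (–OH), named with the suffix -ol.
Choose the numbering such that numbering from this end puts the hydroxyl group at C-1 rather than C-7.
That gives the hydroxyl at C-1; a bromo group at C-4; an ethyl group at C-4.
Prefixes are listed alphabetically: bromo, ethyl.
The name is 4-bromo-4-ethylheptan-1-ol.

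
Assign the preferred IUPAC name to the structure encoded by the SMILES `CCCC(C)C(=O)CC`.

4-methylheptan-3-one

The longest chain bearing the carbonyl is 7 carbons long (heptane).
The principal characteristic group is a ketone (C=O on an internal carbon), named with the suffix -one.
Number the chain so that numbering from this end puts the carbonyl group at C-3 rather than C-5.
That gives the carbonyl at C-3; a methyl group at C-4.
The name is 4-methylheptan-3-one.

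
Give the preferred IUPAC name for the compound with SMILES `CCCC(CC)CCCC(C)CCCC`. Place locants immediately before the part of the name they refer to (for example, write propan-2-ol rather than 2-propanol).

The longest carbon chain is 12 atoms: the parent is dodecane.
Choose the numbering such that the substituent locant set {4,8} is lower than {5,9} at the first point of difference.
That gives an ethyl group at C-4; a methyl group at C-8.
Substituent prefixes are cited in alphabetical order (multiplying prefixes like di-/tri- are ignored for ordering).
Putting it together: 4-ethyl-8-methyldodecane.

4-ethyl-8-methyldodecane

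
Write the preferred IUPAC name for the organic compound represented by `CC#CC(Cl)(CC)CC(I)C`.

Counting along the main chain through the multiple bond gives 7 carbons: the parent is heptane.
The chain contains a C≡C triple bond, so the unsaturation ending is -yne.
Choose the numbering such that numbering from this end puts the triple bond at C-2 rather than C-5.
That gives the triple bond between C-2 and C-3; a chloro group at C-4; an ethyl group at C-4; an iodo group at C-6.
Substituent prefixes are cited in alphabetical order (multiplying prefixes like di-/tri- are ignored for ordering).
Putting it together: 4-chloro-4-ethyl-6-iodohept-2-yne.

4-chloro-4-ethyl-6-iodohept-2-yne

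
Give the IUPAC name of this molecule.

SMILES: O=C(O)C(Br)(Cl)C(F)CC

The longest carbon chain that includes the –COOH group has 5 carbons, so the parent hydride is pentane.
The principal characteristic group is a carboxylic acid (terminal –COOH), named with the suffix -oic acid.
Choose the numbering such that the carboxylic acid carbon is C-1 by definition.
With this numbering: a bromo group at C-2; a chloro group at C-2; a fluoro group at C-3.
Prefixes are listed alphabetically: bromo, chloro, fluoro.
Assembling the pieces gives 2-bromo-2-chloro-3-fluoropentanoic acid.

2-bromo-2-chloro-3-fluoropentanoic acid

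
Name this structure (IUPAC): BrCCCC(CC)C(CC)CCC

The longest continuous carbon chain has 8 atoms, so the parent hydride is octane.
Choose the numbering such that the substituent locant set {1,4,5} is lower than {4,5,8} at the first point of difference.
With this numbering: a bromo group at C-1; ethyl groups at C-4 and C-5.
Prefixes are listed alphabetically: bromo, ethyl.
The name is 1-bromo-4,5-diethyloctane.

1-bromo-4,5-diethyloctane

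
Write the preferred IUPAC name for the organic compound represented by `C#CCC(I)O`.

The longest carbon chain that includes the –OH group and the multiple bond has 4 carbons, so the parent hydride is butane.
The principal characteristic group is an alcohol (–OH), named with the suffix -ol.
The chain contains a C≡C triple bond, so the unsaturation ending is -yne.
Number the chain so that numbering from this end puts the hydroxyl group at C-1 rather than C-4.
This places the hydroxyl at C-1; the triple bond between C-3 and C-4; an iodo group at C-1.
The name is 1-iodobut-3-yn-1-ol.

1-iodobut-3-yn-1-ol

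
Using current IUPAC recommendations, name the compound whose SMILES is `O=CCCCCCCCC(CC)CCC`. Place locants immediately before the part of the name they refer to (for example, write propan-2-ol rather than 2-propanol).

9-ethyldodecanal

Counting along the main chain through the –CHO group gives 12 carbons: the parent is dodecane.
An aldehyde (terminal –CHO) is the principal characteristic group, giving the suffix -al.
Number the chain so that the aldehyde carbon is C-1 by definition.
That gives an ethyl group at C-9.
The name is 9-ethyldodecanal.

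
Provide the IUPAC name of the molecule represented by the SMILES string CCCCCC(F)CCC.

4-fluorononane

The parent chain contains 9 carbons (nonane).
The numbering direction is chosen so that the substituent locant set {4} is lower than {6} at the first point of difference.
That gives a fluoro group at C-4.
Assembling the pieces gives 4-fluorononane.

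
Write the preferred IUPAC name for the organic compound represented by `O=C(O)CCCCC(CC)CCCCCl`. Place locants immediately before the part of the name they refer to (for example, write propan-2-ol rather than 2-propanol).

10-chloro-6-ethyldecanoic acid

The longest carbon chain that includes the –COOH group has 10 carbons, so the parent hydride is decane.
The principal characteristic group is a carboxylic acid (terminal –COOH), named with the suffix -oic acid.
Choose the numbering such that the carboxylic acid carbon is C-1 by definition.
That gives a chloro group at C-10; an ethyl group at C-6.
Substituent prefixes are cited in alphabetical order (multiplying prefixes like di-/tri- are ignored for ordering).
The name is 10-chloro-6-ethyldecanoic acid.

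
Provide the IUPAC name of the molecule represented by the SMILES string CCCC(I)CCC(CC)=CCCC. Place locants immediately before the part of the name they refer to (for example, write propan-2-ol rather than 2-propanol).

5-ethyl-8-iodoundec-4-ene

The longest chain bearing the multiple bond is 11 carbons long (undecane).
A C=C double bond in the chain gives the infix -ene-.
Number the chain so that numbering from this end puts the double bond at C-4 rather than C-7.
This places the double bond between C-4 and C-5; an ethyl group at C-5; an iodo group at C-8.
Prefixes are listed alphabetically: ethyl, iodo.
The name is 5-ethyl-8-iodoundec-4-ene.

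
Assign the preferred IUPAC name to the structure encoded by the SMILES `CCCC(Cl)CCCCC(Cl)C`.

2,7-dichlorodecane

The longest carbon chain is 10 atoms: the parent is decane.
The numbering direction is chosen so that the substituent locant set {2,7} is lower than {4,9} at the first point of difference.
With this numbering: chloro groups at C-2 and C-7.
Assembling the pieces gives 2,7-dichlorodecane.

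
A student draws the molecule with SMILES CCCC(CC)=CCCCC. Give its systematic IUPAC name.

The longest chain bearing the multiple bond is 9 carbons long (nonane).
There is one C=C double bond, indicated by the ending -ene.
Number the chain so that numbering from this end puts the double bond at C-4 rather than C-5.
This places the double bond between C-4 and C-5; an ethyl group at C-4.
Assembling the pieces gives 4-ethylnon-4-ene.

4-ethylnon-4-ene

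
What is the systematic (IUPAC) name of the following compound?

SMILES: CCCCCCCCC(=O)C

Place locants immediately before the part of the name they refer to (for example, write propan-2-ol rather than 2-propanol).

decan-2-one

The longest chain bearing the carbonyl is 10 carbons long (decane).
The highest-priority functional group is a ketone (C=O on an internal carbon), so the name ends in -one.
The numbering direction is chosen so that numbering from this end puts the carbonyl group at C-2 rather than C-9.
This places the carbonyl at C-2.
Assembling the pieces gives decan-2-one.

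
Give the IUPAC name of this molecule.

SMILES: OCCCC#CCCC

Counting along the main chain through the –OH group and the multiple bond gives 8 carbons: the parent is octane.
The highest-priority functional group is an alcohol (–OH), so the name ends in -ol.
A C≡C triple bond in the chain gives the infix -yne-.
The numbering direction is chosen so that numbering from this end puts the hydroxyl group at C-1 rather than C-8.
That gives the hydroxyl at C-1; the triple bond between C-4 and C-5.
The name is oct-4-yn-1-ol.

oct-4-yn-1-ol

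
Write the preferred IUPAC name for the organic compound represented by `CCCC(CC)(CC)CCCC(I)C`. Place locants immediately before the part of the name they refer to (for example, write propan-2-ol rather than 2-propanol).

The longest carbon chain is 9 atoms: the parent is nonane.
The numbering direction is chosen so that the substituent locant set {2,6,6} is lower than {4,4,8} at the first point of difference.
With this numbering: two ethyl groups at C-6; an iodo group at C-2.
Substituent prefixes are cited in alphabetical order (multiplying prefixes like di-/tri- are ignored for ordering).
Putting it together: 6,6-diethyl-2-iodononane.

6,6-diethyl-2-iodononane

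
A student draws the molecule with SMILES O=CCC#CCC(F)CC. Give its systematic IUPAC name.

The longest carbon chain that includes the –CHO group and the multiple bond has 8 carbons, so the parent hydride is octane.
The highest-priority functional group is an aldehyde (terminal –CHO), so the name ends in -al.
There is one C≡C triple bond, indicated by the ending -yne.
Choose the numbering such that the aldehyde carbon is C-1 by definition.
This places the triple bond between C-3 and C-4; a fluoro group at C-6.
Assembling the pieces gives 6-fluorooct-3-ynal.

6-fluorooct-3-ynal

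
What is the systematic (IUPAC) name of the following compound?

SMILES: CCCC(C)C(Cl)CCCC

The longest continuous carbon chain has 9 atoms, so the parent hydride is nonane.
Number the chain so that the substituent locant set {4,5} is lower than {5,6} at the first point of difference.
With this numbering: a chloro group at C-5; a methyl group at C-4.
Substituent prefixes are cited in alphabetical order (multiplying prefixes like di-/tri- are ignored for ordering).
Putting it together: 5-chloro-4-methylnonane.

5-chloro-4-methylnonane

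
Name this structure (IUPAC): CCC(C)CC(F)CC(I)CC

The longest carbon chain is 9 atoms: the parent is nonane.
The numbering direction is chosen so that the locant sets are identical either way, so the alphabetically earlier iodo substituent takes the lower locant (3 rather than 7).
That gives a fluoro group at C-5; an iodo group at C-3; a methyl group at C-7.
The substituents are ordered alphabetically, ignoring any di-/tri- multipliers.
Putting it together: 5-fluoro-3-iodo-7-methylnonane.

5-fluoro-3-iodo-7-methylnonane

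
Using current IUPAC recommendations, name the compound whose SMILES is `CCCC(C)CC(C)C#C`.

3,5-dimethyloct-1-yne

The longest chain bearing the multiple bond is 8 carbons long (octane).
The chain contains a C≡C triple bond, so the unsaturation ending is -yne.
Number the chain so that numbering from this end puts the triple bond at C-1 rather than C-7.
That gives the triple bond between C-1 and C-2; methyl groups at C-3 and C-5.
Assembling the pieces gives 3,5-dimethyloct-1-yne.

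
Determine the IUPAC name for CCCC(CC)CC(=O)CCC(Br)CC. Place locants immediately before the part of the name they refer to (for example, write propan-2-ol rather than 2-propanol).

3-bromo-8-ethylundecan-6-one

Counting along the main chain through the carbonyl gives 11 carbons: the parent is undecane.
The principal characteristic group is a ketone (C=O on an internal carbon), named with the suffix -one.
Number the chain so that the substituent locant set {3,8} is lower than {4,9} at the first point of difference.
With this numbering: the carbonyl at C-6; a bromo group at C-3; an ethyl group at C-8.
Substituent prefixes are cited in alphabetical order (multiplying prefixes like di-/tri- are ignored for ordering).
The name is 3-bromo-8-ethylundecan-6-one.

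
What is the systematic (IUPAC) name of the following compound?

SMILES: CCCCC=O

The longest carbon chain that includes the –CHO group has 5 carbons, so the parent hydride is pentane.
The principal characteristic group is an aldehyde (terminal –CHO), named with the suffix -al.
Choose the numbering such that the aldehyde carbon is C-1 by definition.
The name is pentanal.

pentanal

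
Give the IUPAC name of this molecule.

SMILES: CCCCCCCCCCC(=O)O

undecanoic acid

The longest chain bearing the –COOH group is 11 carbons long (undecane).
A carboxylic acid (terminal –COOH) is the principal characteristic group, giving the suffix -oic acid.
Choose the numbering such that the carboxylic acid carbon is C-1 by definition.
Putting it together: undecanoic acid.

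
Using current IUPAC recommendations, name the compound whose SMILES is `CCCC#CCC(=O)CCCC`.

undec-7-yn-5-one

The longest carbon chain that includes the carbonyl and the multiple bond has 11 carbons, so the parent hydride is undecane.
A ketone (C=O on an internal carbon) is the principal characteristic group, giving the suffix -one.
There is one C≡C triple bond, indicated by the ending -yne.
The numbering direction is chosen so that numbering from this end puts the carbonyl group at C-5 rather than C-7.
This places the carbonyl at C-5; the triple bond between C-7 and C-8.
The name is undec-7-yn-5-one.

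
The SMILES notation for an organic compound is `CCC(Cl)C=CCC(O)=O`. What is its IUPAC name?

The longest carbon chain that includes the –COOH group and the multiple bond has 7 carbons, so the parent hydride is heptane.
The principal characteristic group is a carboxylic acid (terminal –COOH), named with the suffix -oic acid.
The chain contains a C=C double bond, so the unsaturation ending is -ene.
Number the chain so that the carboxylic acid carbon is C-1 by definition.
That gives the double bond between C-3 and C-4; a chloro group at C-5.
The name is 5-chlorohept-3-enoic acid.

5-chlorohept-3-enoic acid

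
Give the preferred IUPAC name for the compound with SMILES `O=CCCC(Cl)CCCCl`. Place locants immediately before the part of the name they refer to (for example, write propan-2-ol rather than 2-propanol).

4,7-dichloroheptanal

Counting along the main chain through the –CHO group gives 7 carbons: the parent is heptane.
An aldehyde (terminal –CHO) is the principal characteristic group, giving the suffix -al.
Number the chain so that the aldehyde carbon is C-1 by definition.
With this numbering: chloro groups at C-4 and C-7.
The name is 4,7-dichloroheptanal.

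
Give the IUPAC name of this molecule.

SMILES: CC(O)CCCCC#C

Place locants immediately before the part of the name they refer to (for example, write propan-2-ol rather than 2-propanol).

oct-7-yn-2-ol

Counting along the main chain through the –OH group and the multiple bond gives 8 carbons: the parent is octane.
The principal characteristic group is an alcohol (–OH), named with the suffix -ol.
There is one C≡C triple bond, indicated by the ending -yne.
Number the chain so that numbering from this end puts the hydroxyl group at C-2 rather than C-7.
This places the hydroxyl at C-2; the triple bond between C-7 and C-8.
Putting it together: oct-7-yn-2-ol.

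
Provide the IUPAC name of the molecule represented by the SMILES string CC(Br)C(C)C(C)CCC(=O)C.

7-bromo-5,6-dimethyloctan-2-one

The longest chain bearing the carbonyl is 8 carbons long (octane).
The highest-priority functional group is a ketone (C=O on an internal carbon), so the name ends in -one.
Choose the numbering such that numbering from this end puts the carbonyl group at C-2 rather than C-7.
This places the carbonyl at C-2; a bromo group at C-7; methyl groups at C-5 and C-6.
Substituent prefixes are cited in alphabetical order (multiplying prefixes like di-/tri- are ignored for ordering).
The name is 7-bromo-5,6-dimethyloctan-2-one.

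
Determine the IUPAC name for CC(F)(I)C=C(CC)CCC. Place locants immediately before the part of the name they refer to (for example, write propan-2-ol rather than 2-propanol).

The longest chain bearing the multiple bond is 7 carbons long (heptane).
A C=C double bond in the chain gives the infix -ene-.
Choose the numbering such that numbering from this end puts the double bond at C-3 rather than C-4.
With this numbering: the double bond between C-3 and C-4; an ethyl group at C-4; a fluoro group at C-2; an iodo group at C-2.
Substituent prefixes are cited in alphabetical order (multiplying prefixes like di-/tri- are ignored for ordering).
The name is 4-ethyl-2-fluoro-2-iodohept-3-ene.

4-ethyl-2-fluoro-2-iodohept-3-ene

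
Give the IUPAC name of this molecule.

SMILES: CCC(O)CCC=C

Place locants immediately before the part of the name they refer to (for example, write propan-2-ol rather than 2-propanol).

hept-6-en-3-ol

Counting along the main chain through the –OH group and the multiple bond gives 7 carbons: the parent is heptane.
The principal characteristic group is an alcohol (–OH), named with the suffix -ol.
The chain contains a C=C double bond, so the unsaturation ending is -ene.
The numbering direction is chosen so that numbering from this end puts the hydroxyl group at C-3 rather than C-5.
That gives the hydroxyl at C-3; the double bond between C-6 and C-7.
Putting it together: hept-6-en-3-ol.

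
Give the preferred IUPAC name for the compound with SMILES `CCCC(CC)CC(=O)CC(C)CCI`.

7-ethyl-1-iodo-3-methyldecan-5-one

The longest carbon chain that includes the carbonyl has 10 carbons, so the parent hydride is decane.
The principal characteristic group is a ketone (C=O on an internal carbon), named with the suffix -one.
The numbering direction is chosen so that numbering from this end puts the carbonyl group at C-5 rather than C-6.
With this numbering: the carbonyl at C-5; an ethyl group at C-7; an iodo group at C-1; a methyl group at C-3.
The substituents are ordered alphabetically, ignoring any di-/tri- multipliers.
Assembling the pieces gives 7-ethyl-1-iodo-3-methyldecan-5-one.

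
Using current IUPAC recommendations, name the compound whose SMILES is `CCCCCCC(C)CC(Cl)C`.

The longest carbon chain is 10 atoms: the parent is decane.
Choose the numbering such that the substituent locant set {2,4} is lower than {7,9} at the first point of difference.
That gives a chloro group at C-2; a methyl group at C-4.
The substituents are ordered alphabetically, ignoring any di-/tri- multipliers.
Putting it together: 2-chloro-4-methyldecane.

2-chloro-4-methyldecane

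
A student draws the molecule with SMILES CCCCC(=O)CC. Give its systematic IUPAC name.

The longest carbon chain that includes the carbonyl has 7 carbons, so the parent hydride is heptane.
The principal characteristic group is a ketone (C=O on an internal carbon), named with the suffix -one.
Number the chain so that numbering from this end puts the carbonyl group at C-3 rather than C-5.
This places the carbonyl at C-3.
The name is heptan-3-one.

heptan-3-one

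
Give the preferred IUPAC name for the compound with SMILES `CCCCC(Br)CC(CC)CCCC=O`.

7-bromo-5-ethylundecanal

Counting along the main chain through the –CHO group gives 11 carbons: the parent is undecane.
The highest-priority functional group is an aldehyde (terminal –CHO), so the name ends in -al.
Number the chain so that the aldehyde carbon is C-1 by definition.
This places a bromo group at C-7; an ethyl group at C-5.
Prefixes are listed alphabetically: bromo, ethyl.
Assembling the pieces gives 7-bromo-5-ethylundecanal.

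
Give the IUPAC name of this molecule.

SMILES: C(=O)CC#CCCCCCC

dec-3-ynal

Counting along the main chain through the –CHO group and the multiple bond gives 10 carbons: the parent is decane.
The principal characteristic group is an aldehyde (terminal –CHO), named with the suffix -al.
There is one C≡C triple bond, indicated by the ending -yne.
Choose the numbering such that the aldehyde carbon is C-1 by definition.
This places the triple bond between C-3 and C-4.
Assembling the pieces gives dec-3-ynal.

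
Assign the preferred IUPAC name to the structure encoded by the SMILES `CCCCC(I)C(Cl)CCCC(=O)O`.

5-chloro-6-iododecanoic acid

The longest chain bearing the –COOH group is 10 carbons long (decane).
The highest-priority functional group is a carboxylic acid (terminal –COOH), so the name ends in -oic acid.
The numbering direction is chosen so that the carboxylic acid carbon is C-1 by definition.
With this numbering: a chloro group at C-5; an iodo group at C-6.
Prefixes are listed alphabetically: chloro, iodo.
The name is 5-chloro-6-iododecanoic acid.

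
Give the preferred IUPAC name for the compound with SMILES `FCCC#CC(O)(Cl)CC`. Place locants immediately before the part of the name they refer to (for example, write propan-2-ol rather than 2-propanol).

The longest carbon chain that includes the –OH group and the multiple bond has 7 carbons, so the parent hydride is heptane.
An alcohol (–OH) is the principal characteristic group, giving the suffix -ol.
There is one C≡C triple bond, indicated by the ending -yne.
The numbering direction is chosen so that numbering from this end puts the hydroxyl group at C-3 rather than C-5.
With this numbering: the hydroxyl at C-3; the triple bond between C-4 and C-5; a chloro group at C-3; a fluoro group at C-7.
The substituents are ordered alphabetically, ignoring any di-/tri- multipliers.
The name is 3-chloro-7-fluorohept-4-yn-3-ol.

3-chloro-7-fluorohept-4-yn-3-ol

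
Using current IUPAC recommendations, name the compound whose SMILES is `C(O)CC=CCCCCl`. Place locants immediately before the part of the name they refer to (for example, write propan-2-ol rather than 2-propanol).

The longest carbon chain that includes the –OH group and the multiple bond has 7 carbons, so the parent hydride is heptane.
The highest-priority functional group is an alcohol (–OH), so the name ends in -ol.
There is one C=C double bond, indicated by the ending -ene.
Number the chain so that numbering from this end puts the hydroxyl group at C-1 rather than C-7.
That gives the hydroxyl at C-1; the double bond between C-3 and C-4; a chloro group at C-7.
Putting it together: 7-chlorohept-3-en-1-ol.

7-chlorohept-3-en-1-ol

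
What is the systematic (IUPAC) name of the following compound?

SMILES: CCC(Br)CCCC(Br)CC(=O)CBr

1,4,8-tribromodecan-2-one

The longest carbon chain that includes the carbonyl has 10 carbons, so the parent hydride is decane.
The principal characteristic group is a ketone (C=O on an internal carbon), named with the suffix -one.
Number the chain so that numbering from this end puts the carbonyl group at C-2 rather than C-9.
That gives the carbonyl at C-2; bromo groups at C-1 and C-4 and C-8.
Putting it together: 1,4,8-tribromodecan-2-one.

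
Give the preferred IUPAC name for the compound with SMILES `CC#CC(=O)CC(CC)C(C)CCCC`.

6-ethyl-7-methylundec-2-yn-4-one

Counting along the main chain through the carbonyl and the multiple bond gives 11 carbons: the parent is undecane.
The highest-priority functional group is a ketone (C=O on an internal carbon), so the name ends in -one.
There is one C≡C triple bond, indicated by the ending -yne.
The numbering direction is chosen so that numbering from this end puts the carbonyl group at C-4 rather than C-8.
That gives the carbonyl at C-4; the triple bond between C-2 and C-3; an ethyl group at C-6; a methyl group at C-7.
The substituents are ordered alphabetically, ignoring any di-/tri- multipliers.
Assembling the pieces gives 6-ethyl-7-methylundec-2-yn-4-one.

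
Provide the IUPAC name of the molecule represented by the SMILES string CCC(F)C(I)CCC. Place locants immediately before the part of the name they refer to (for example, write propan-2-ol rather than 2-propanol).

3-fluoro-4-iodoheptane

The parent chain contains 7 carbons (heptane).
The numbering direction is chosen so that the substituent locant set {3,4} is lower than {4,5} at the first point of difference.
This places a fluoro group at C-3; an iodo group at C-4.
Substituent prefixes are cited in alphabetical order (multiplying prefixes like di-/tri- are ignored for ordering).
Assembling the pieces gives 3-fluoro-4-iodoheptane.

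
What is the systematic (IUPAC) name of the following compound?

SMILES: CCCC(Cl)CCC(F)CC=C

Counting along the main chain through the multiple bond gives 10 carbons: the parent is decane.
A C=C double bond in the chain gives the infix -ene-.
Number the chain so that numbering from this end puts the double bond at C-1 rather than C-9.
That gives the double bond between C-1 and C-2; a chloro group at C-7; a fluoro group at C-4.
Substituent prefixes are cited in alphabetical order (multiplying prefixes like di-/tri- are ignored for ordering).
Assembling the pieces gives 7-chloro-4-fluorodec-1-ene.

7-chloro-4-fluorodec-1-ene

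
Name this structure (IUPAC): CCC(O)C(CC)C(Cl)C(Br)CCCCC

Counting along the main chain through the –OH group gives 11 carbons: the parent is undecane.
The principal characteristic group is an alcohol (–OH), named with the suffix -ol.
Choose the numbering such that numbering from this end puts the hydroxyl group at C-3 rather than C-9.
With this numbering: the hydroxyl at C-3; a bromo group at C-6; a chloro group at C-5; an ethyl group at C-4.
Substituent prefixes are cited in alphabetical order (multiplying prefixes like di-/tri- are ignored for ordering).
Assembling the pieces gives 6-bromo-5-chloro-4-ethylundecan-3-ol.

6-bromo-5-chloro-4-ethylundecan-3-ol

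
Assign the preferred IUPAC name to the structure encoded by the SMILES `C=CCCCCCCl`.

Counting along the main chain through the multiple bond gives 7 carbons: the parent is heptane.
The chain contains a C=C double bond, so the unsaturation ending is -ene.
The numbering direction is chosen so that numbering from this end puts the double bond at C-1 rather than C-6.
That gives the double bond between C-1 and C-2; a chloro group at C-7.
The name is 7-chlorohept-1-ene.

7-chlorohept-1-ene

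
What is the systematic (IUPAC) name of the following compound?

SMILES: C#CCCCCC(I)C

7-iodooct-1-yne

The longest chain bearing the multiple bond is 8 carbons long (octane).
The chain contains a C≡C triple bond, so the unsaturation ending is -yne.
The numbering direction is chosen so that numbering from this end puts the triple bond at C-1 rather than C-7.
That gives the triple bond between C-1 and C-2; an iodo group at C-7.
The name is 7-iodooct-1-yne.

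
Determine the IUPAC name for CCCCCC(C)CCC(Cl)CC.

The longest continuous carbon chain has 11 atoms, so the parent hydride is undecane.
The numbering direction is chosen so that the substituent locant set {3,6} is lower than {6,9} at the first point of difference.
This places a chloro group at C-3; a methyl group at C-6.
Substituent prefixes are cited in alphabetical order (multiplying prefixes like di-/tri- are ignored for ordering).
The name is 3-chloro-6-methylundecane.

3-chloro-6-methylundecane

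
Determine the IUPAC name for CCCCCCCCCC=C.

Counting along the main chain through the multiple bond gives 11 carbons: the parent is undecane.
There is one C=C double bond, indicated by the ending -ene.
Number the chain so that numbering from this end puts the double bond at C-1 rather than C-10.
With this numbering: the double bond between C-1 and C-2.
The name is undec-1-ene.

undec-1-ene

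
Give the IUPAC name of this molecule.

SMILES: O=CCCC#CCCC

Counting along the main chain through the –CHO group and the multiple bond gives 8 carbons: the parent is octane.
An aldehyde (terminal –CHO) is the principal characteristic group, giving the suffix -al.
A C≡C triple bond in the chain gives the infix -yne-.
The numbering direction is chosen so that the aldehyde carbon is C-1 by definition.
That gives the triple bond between C-4 and C-5.
The name is oct-4-ynal.

oct-4-ynal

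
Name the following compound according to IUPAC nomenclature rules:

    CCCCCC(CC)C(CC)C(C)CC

4,5-diethyl-3-methyldecane

The parent chain contains 10 carbons (decane).
Number the chain so that the substituent locant set {3,4,5} is lower than {6,7,8} at the first point of difference.
This places ethyl groups at C-4 and C-5; a methyl group at C-3.
Substituent prefixes are cited in alphabetical order (multiplying prefixes like di-/tri- are ignored for ordering).
Assembling the pieces gives 4,5-diethyl-3-methyldecane.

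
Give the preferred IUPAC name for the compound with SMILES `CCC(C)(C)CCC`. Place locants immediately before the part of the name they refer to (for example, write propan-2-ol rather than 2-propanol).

The longest continuous carbon chain has 6 atoms, so the parent hydride is hexane.
The numbering direction is chosen so that the substituent locant set {3,3} is lower than {4,4} at the first point of difference.
With this numbering: two methyl groups at C-3.
Assembling the pieces gives 3,3-dimethylhexane.

3,3-dimethylhexane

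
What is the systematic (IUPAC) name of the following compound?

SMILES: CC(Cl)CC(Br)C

The parent chain contains 5 carbons (pentane).
The numbering direction is chosen so that the locant sets are identical either way, so the alphabetically earlier bromo substituent takes the lower locant (2 rather than 4).
This places a bromo group at C-2; a chloro group at C-4.
The substituents are ordered alphabetically, ignoring any di-/tri- multipliers.
The name is 2-bromo-4-chloropentane.

2-bromo-4-chloropentane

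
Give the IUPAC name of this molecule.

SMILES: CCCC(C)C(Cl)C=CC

The longest carbon chain that includes the multiple bond has 8 carbons, so the parent hydride is octane.
The chain contains a C=C double bond, so the unsaturation ending is -ene.
The numbering direction is chosen so that numbering from this end puts the double bond at C-2 rather than C-6.
That gives the double bond between C-2 and C-3; a chloro group at C-4; a methyl group at C-5.
Prefixes are listed alphabetically: chloro, methyl.
Assembling the pieces gives 4-chloro-5-methyloct-2-ene.

4-chloro-5-methyloct-2-ene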